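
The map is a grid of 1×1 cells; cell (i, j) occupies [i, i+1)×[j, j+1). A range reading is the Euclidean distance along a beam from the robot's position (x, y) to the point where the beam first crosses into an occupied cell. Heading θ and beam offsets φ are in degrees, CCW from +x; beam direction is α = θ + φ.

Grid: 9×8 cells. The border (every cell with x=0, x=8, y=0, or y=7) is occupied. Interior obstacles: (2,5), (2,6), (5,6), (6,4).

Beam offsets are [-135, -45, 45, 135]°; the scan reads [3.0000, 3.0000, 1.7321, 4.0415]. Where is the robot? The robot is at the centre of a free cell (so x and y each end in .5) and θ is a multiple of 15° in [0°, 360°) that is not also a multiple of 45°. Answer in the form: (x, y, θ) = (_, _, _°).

Enumerate (i+0.5, j+0.5, θ) over the 38 free cells and 16 admissible headings. For each, cast all 4 beams and compare to the given ranges.
  (3.5, 3.5, 330°): beam 1 = 2.5882 ≠ 3.0000 ✗
  (3.5, 5.5, 60°): beam 1 = 4.6587 ≠ 3.0000 ✗
  (4.5, 5.5, 300°): beam 1 = 1.5529 ≠ 3.0000 ✗
  (3.5, 5.5, 240°): beam 1 = 1.5529 ≠ 3.0000 ✗
  (7.5, 1.5, 195°): beam 1 = 1.0000 ≠ 3.0000 ✗
  …
  (4.5, 2.5, 255°): r_1=3.0000, r_2=3.0000, r_3=1.7321, r_4=4.0415 — all match ✓
Only this pose fits every beam.

(x, y, θ) = (4.5, 2.5, 255°)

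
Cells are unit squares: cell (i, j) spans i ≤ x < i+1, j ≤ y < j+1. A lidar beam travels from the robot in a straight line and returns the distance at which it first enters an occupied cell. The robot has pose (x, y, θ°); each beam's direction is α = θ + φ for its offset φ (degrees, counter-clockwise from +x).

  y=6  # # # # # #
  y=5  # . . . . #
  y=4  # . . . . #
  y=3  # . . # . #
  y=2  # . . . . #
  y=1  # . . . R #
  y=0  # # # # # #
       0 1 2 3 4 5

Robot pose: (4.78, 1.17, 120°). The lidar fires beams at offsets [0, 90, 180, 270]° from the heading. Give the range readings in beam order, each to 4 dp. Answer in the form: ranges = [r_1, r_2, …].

ranges = [2.1131, 0.3400, 0.1963, 0.2540]

beam 1: φ=0°, α=120°
  cosα=-0.5000 sinα=0.8660 | (4,1) | tMaxX 1.5600 tMaxY 0.9584 | tΔX 2.0000 tΔY 1.1547
    t=0.9584 [y] (4,2)
    t=1.5600 [x] (3,2)
    t=2.1131 [y] (3,3) — stop
  → r_1 = 2.1131
beam 2: φ=90°, α=210°
  cosα=-0.8660 sinα=-0.5000 | (4,1) | tMaxX 0.9007 tMaxY 0.3400 | tΔX 1.1547 tΔY 2.0000
    t=0.3400 [y] (4,0) — stop
  → r_2 = 0.3400
beam 3: φ=180°, α=300°
  cosα=0.5000 sinα=-0.8660 | (4,1) | tMaxX 0.4400 tMaxY 0.1963 | tΔX 2.0000 tΔY 1.1547
    t=0.1963 [y] (4,0) — stop
  → r_3 = 0.1963
beam 4: φ=270°, α=30°
  cosα=0.8660 sinα=0.5000 | (4,1) | tMaxX 0.2540 tMaxY 1.6600 | tΔX 1.1547 tΔY 2.0000
    t=0.2540 [x] (5,1) — stop
  → r_4 = 0.2540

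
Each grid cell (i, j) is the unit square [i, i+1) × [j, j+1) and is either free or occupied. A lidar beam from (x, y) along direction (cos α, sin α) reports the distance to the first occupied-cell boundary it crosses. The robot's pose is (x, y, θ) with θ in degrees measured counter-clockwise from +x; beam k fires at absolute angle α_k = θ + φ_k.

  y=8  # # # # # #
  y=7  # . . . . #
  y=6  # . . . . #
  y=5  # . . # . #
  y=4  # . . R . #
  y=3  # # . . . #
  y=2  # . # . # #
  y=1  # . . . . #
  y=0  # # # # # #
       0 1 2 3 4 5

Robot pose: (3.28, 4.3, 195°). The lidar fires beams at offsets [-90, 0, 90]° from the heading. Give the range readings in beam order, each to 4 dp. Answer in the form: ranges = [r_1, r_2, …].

ranges = [0.7247, 1.3252, 3.4164]

beam 1: φ=-90°, α=105°
  d=(-0.2588,0.9659)  start (3,4)  tX=1.0818 tY=0.7247  stride 1/|dx|=3.8637 1/|dy|=1.0353
    cross y-line → (3,5), t=0.7247 (wall)
  → r_1 = 0.7247
beam 2: φ=0°, α=195°
  d=(-0.9659,-0.2588)  start (3,4)  tX=0.2899 tY=1.1591  stride 1/|dx|=1.0353 1/|dy|=3.8637
    cross x-line → (2,4), t=0.2899
    cross y-line → (2,3), t=1.1591
    cross x-line → (1,3), t=1.3252 (wall)
  → r_2 = 1.3252
beam 3: φ=90°, α=285°
  d=(0.2588,-0.9659)  start (3,4)  tX=2.7819 tY=0.3106  stride 1/|dx|=3.8637 1/|dy|=1.0353
    cross y-line → (3,3), t=0.3106
    cross y-line → (3,2), t=1.3459
    cross y-line → (3,1), t=2.3811
    cross x-line → (4,1), t=2.7819
    cross y-line → (4,0), t=3.4164 (wall)
  → r_3 = 3.4164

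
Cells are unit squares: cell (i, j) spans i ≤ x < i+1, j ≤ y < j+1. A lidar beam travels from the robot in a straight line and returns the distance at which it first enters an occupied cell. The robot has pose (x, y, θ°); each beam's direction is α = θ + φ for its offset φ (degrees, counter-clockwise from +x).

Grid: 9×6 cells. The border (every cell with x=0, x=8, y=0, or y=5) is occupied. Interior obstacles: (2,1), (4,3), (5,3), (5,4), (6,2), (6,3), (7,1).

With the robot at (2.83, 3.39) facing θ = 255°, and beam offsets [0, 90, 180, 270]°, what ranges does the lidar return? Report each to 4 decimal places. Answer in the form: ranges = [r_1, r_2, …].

beam 1: φ=0°, α=255°
  dir = (cos 255°, sin 255°) = (-0.2588, -0.9659); from cell (2,3)
  next x-line at t=3.2069, next y-line at t=0.4038; Δt_x=3.8637, Δt_y=1.0353
    y: enter (2,2) at t=0.4038
    y: enter (2,1) at t=1.4390 ← occupied
  → r_1 = 1.4390
beam 2: φ=90°, α=345°
  dir = (cos 345°, sin 345°) = (0.9659, -0.2588); from cell (2,3)
  next x-line at t=0.1760, next y-line at t=1.5068; Δt_x=1.0353, Δt_y=3.8637
    x: enter (3,3) at t=0.1760
    x: enter (4,3) at t=1.2113 ← occupied
  → r_2 = 1.2113
beam 3: φ=180°, α=75°
  dir = (cos 75°, sin 75°) = (0.2588, 0.9659); from cell (2,3)
  next x-line at t=0.6568, next y-line at t=0.6315; Δt_x=3.8637, Δt_y=1.0353
    y: enter (2,4) at t=0.6315
    x: enter (3,4) at t=0.6568
    y: enter (3,5) at t=1.6668 ← occupied
  → r_3 = 1.6668
beam 4: φ=270°, α=165°
  dir = (cos 165°, sin 165°) = (-0.9659, 0.2588); from cell (2,3)
  next x-line at t=0.8593, next y-line at t=2.3569; Δt_x=1.0353, Δt_y=3.8637
    x: enter (1,3) at t=0.8593
    x: enter (0,3) at t=1.8946 ← occupied
  → r_4 = 1.8946

ranges = [1.4390, 1.2113, 1.6668, 1.8946]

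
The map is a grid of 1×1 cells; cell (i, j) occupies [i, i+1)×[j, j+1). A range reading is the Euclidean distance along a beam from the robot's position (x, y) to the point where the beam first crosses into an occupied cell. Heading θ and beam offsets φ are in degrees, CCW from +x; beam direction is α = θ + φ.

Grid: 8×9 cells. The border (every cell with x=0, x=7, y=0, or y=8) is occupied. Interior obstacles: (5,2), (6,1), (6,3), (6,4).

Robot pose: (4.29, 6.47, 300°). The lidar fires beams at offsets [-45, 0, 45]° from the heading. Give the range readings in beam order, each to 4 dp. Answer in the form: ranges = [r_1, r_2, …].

beam 1: φ=-45°, α=255°
  cosα=-0.2588 sinα=-0.9659 | (4,6) | tMaxX 1.1205 tMaxY 0.4866 | tΔX 3.8637 tΔY 1.0353
    t=0.4866 [y] (4,5)
    t=1.1205 [x] (3,5)
    t=1.5219 [y] (3,4)
    t=2.5571 [y] (3,3)
    t=3.5924 [y] (3,2)
    t=4.6277 [y] (3,1)
    t=4.9842 [x] (2,1)
    t=5.6630 [y] (2,0) — stop
  → r_1 = 5.6630
beam 2: φ=0°, α=300°
  cosα=0.5000 sinα=-0.8660 | (4,6) | tMaxX 1.4200 tMaxY 0.5427 | tΔX 2.0000 tΔY 1.1547
    t=0.5427 [y] (4,5)
    t=1.4200 [x] (5,5)
    t=1.6974 [y] (5,4)
    t=2.8521 [y] (5,3)
    t=3.4200 [x] (6,3) — stop
  → r_2 = 3.4200
beam 3: φ=45°, α=345°
  cosα=0.9659 sinα=-0.2588 | (4,6) | tMaxX 0.7350 tMaxY 1.8159 | tΔX 1.0353 tΔY 3.8637
    t=0.7350 [x] (5,6)
    t=1.7703 [x] (6,6)
    t=1.8159 [y] (6,5)
    t=2.8056 [x] (7,5) — stop
  → r_3 = 2.8056

ranges = [5.6630, 3.4200, 2.8056]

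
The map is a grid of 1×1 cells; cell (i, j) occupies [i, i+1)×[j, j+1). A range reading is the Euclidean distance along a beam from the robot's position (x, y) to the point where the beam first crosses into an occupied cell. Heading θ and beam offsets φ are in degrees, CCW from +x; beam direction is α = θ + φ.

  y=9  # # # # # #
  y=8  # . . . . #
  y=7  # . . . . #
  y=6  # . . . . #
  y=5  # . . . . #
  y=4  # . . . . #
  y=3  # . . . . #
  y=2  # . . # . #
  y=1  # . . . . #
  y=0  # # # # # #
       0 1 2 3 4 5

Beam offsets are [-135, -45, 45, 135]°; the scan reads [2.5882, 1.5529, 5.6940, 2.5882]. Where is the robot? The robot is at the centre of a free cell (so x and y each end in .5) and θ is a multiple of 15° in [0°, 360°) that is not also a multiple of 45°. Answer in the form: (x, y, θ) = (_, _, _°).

(x, y, θ) = (2.5, 6.5, 210°)

The pose lattice has 31·16 = 496 candidates. Test each by forward raycasting.
  (1.5, 5.5, 15°): beam 1 = 1.0000 ≠ 2.5882 ✗
  (4.5, 6.5, 240°): beam 2 = 3.6235 ≠ 1.5529 ✗
  (1.5, 7.5, 60°): beam 1 = 6.7293 ≠ 2.5882 ✗
  …
  (2.5, 6.5, 210°): r_1=2.5882, r_2=1.5529, r_3=5.6940, r_4=2.5882 — all match ✓
Unique over the lattice → pose = (2.5, 6.5, 210°).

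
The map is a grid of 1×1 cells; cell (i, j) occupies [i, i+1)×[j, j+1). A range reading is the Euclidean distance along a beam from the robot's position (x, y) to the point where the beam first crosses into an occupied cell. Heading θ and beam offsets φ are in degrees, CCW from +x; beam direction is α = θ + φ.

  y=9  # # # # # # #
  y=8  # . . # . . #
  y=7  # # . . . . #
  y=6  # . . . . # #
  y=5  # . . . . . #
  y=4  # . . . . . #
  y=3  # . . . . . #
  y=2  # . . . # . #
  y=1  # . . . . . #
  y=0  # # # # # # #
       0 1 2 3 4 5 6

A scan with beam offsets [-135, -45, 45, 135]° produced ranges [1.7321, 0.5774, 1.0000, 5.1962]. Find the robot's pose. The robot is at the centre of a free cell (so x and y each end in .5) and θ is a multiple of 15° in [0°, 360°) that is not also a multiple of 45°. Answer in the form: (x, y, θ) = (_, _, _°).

(x, y, θ) = (2.5, 1.5, 285°)

The pose lattice has 36·16 = 576 candidates. Test each by forward raycasting.
  (5.5, 4.5, 285°): beam 1 = 5.0000 ≠ 1.7321 ✗
  (5.5, 7.5, 30°): beam 1 = 0.5176 ≠ 1.7321 ✗
  (1.5, 4.5, 60°): beam 1 = 3.6235 ≠ 1.7321 ✗
  …
  (2.5, 1.5, 285°): r_1=1.7321, r_2=0.5774, r_3=1.0000, r_4=5.1962 — all match ✓
No second candidate reproduces the full scan.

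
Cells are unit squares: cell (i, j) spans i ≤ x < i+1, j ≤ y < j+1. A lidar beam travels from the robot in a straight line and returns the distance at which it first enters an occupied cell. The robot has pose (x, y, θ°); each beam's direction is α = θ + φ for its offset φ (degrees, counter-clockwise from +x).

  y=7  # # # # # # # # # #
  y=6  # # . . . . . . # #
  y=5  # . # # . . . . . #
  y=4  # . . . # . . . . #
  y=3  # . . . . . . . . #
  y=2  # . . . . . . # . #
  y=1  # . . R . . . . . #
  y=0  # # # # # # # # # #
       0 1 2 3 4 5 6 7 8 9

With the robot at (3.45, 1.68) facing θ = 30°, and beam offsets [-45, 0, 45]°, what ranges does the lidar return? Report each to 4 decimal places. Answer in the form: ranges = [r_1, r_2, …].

beam 1: φ=-45°, α=345°
  direction (0.9659, -0.2588); cell (3,1); t to first gridline: x 0.5694, y 2.6273 (then +1.0353 / +3.8637)
    (4,1) via x @ 0.5694
    (5,1) via x @ 1.6047
    (5,0) via y @ 2.6273  # hit
  → r_1 = 2.6273
beam 2: φ=0°, α=30°
  direction (0.8660, 0.5000); cell (3,1); t to first gridline: x 0.6351, y 0.6400 (then +1.1547 / +2.0000)
    (4,1) via x @ 0.6351
    (4,2) via y @ 0.6400
    (5,2) via x @ 1.7898
    (5,3) via y @ 2.6400
    (6,3) via x @ 2.9445
    (7,3) via x @ 4.0992
    (7,4) via y @ 4.6400
    (8,4) via x @ 5.2539
    (9,4) via x @ 6.4086  # hit
  → r_2 = 6.4086
beam 3: φ=45°, α=75°
  direction (0.2588, 0.9659); cell (3,1); t to first gridline: x 2.1250, y 0.3313 (then +3.8637 / +1.0353)
    (3,2) via y @ 0.3313
    (3,3) via y @ 1.3666
    (4,3) via x @ 2.1250
    (4,4) via y @ 2.4018  # hit
  → r_3 = 2.4018

ranges = [2.6273, 6.4086, 2.4018]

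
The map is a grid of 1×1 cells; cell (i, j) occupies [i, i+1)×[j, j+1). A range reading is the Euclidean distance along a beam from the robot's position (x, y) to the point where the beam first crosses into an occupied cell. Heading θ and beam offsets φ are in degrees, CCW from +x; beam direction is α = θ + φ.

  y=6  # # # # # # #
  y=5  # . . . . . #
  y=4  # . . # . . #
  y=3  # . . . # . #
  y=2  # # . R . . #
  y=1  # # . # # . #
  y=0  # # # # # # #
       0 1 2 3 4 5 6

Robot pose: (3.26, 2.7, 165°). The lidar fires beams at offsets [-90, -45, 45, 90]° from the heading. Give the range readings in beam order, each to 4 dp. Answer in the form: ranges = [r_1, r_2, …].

ranges = [1.3459, 3.8105, 1.4549, 0.7247]

beam 1: φ=-90°, α=75°
  dir = (cos 75°, sin 75°) = (0.2588, 0.9659); from cell (3,2)
  next x-line at t=2.8591, next y-line at t=0.3106; Δt_x=3.8637, Δt_y=1.0353
    y: enter (3,3) at t=0.3106
    y: enter (3,4) at t=1.3459 ← occupied
  → r_1 = 1.3459
beam 2: φ=-45°, α=120°
  dir = (cos 120°, sin 120°) = (-0.5000, 0.8660); from cell (3,2)
  next x-line at t=0.5200, next y-line at t=0.3464; Δt_x=2.0000, Δt_y=1.1547
    y: enter (3,3) at t=0.3464
    x: enter (2,3) at t=0.5200
    y: enter (2,4) at t=1.5011
    x: enter (1,4) at t=2.5200
    y: enter (1,5) at t=2.6558
    y: enter (1,6) at t=3.8105 ← occupied
  → r_2 = 3.8105
beam 3: φ=45°, α=210°
  dir = (cos 210°, sin 210°) = (-0.8660, -0.5000); from cell (3,2)
  next x-line at t=0.3002, next y-line at t=1.4000; Δt_x=1.1547, Δt_y=2.0000
    x: enter (2,2) at t=0.3002
    y: enter (2,1) at t=1.4000
    x: enter (1,1) at t=1.4549 ← occupied
  → r_3 = 1.4549
beam 4: φ=90°, α=255°
  dir = (cos 255°, sin 255°) = (-0.2588, -0.9659); from cell (3,2)
  next x-line at t=1.0046, next y-line at t=0.7247; Δt_x=3.8637, Δt_y=1.0353
    y: enter (3,1) at t=0.7247 ← occupied
  → r_4 = 0.7247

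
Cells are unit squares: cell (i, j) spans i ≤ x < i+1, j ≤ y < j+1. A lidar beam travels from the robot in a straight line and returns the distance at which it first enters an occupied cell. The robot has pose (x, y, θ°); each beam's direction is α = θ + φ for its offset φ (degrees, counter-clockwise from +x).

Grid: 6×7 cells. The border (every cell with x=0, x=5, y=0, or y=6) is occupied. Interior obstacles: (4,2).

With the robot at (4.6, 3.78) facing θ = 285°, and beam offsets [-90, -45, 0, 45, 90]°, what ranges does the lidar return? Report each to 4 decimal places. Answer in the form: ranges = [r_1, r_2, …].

beam 1: φ=-90°, α=195°
  direction (-0.9659, -0.2588); cell (4,3); t to first gridline: x 0.6212, y 3.0137 (then +1.0353 / +3.8637)
    (3,3) via x @ 0.6212
    (2,3) via x @ 1.6564
    (1,3) via x @ 2.6917
    (1,2) via y @ 3.0137
    (0,2) via x @ 3.7270  # hit
  → r_1 = 3.7270
beam 2: φ=-45°, α=240°
  direction (-0.5000, -0.8660); cell (4,3); t to first gridline: x 1.2000, y 0.9007 (then +2.0000 / +1.1547)
    (4,2) via y @ 0.9007  # hit
  → r_2 = 0.9007
beam 3: φ=0°, α=285°
  direction (0.2588, -0.9659); cell (4,3); t to first gridline: x 1.5455, y 0.8075 (then +3.8637 / +1.0353)
    (4,2) via y @ 0.8075  # hit
  → r_3 = 0.8075
beam 4: φ=45°, α=330°
  direction (0.8660, -0.5000); cell (4,3); t to first gridline: x 0.4619, y 1.5600 (then +1.1547 / +2.0000)
    (5,3) via x @ 0.4619  # hit
  → r_4 = 0.4619
beam 5: φ=90°, α=15°
  direction (0.9659, 0.2588); cell (4,3); t to first gridline: x 0.4141, y 0.8500 (then +1.0353 / +3.8637)
    (5,3) via x @ 0.4141  # hit
  → r_5 = 0.4141

ranges = [3.7270, 0.9007, 0.8075, 0.4619, 0.4141]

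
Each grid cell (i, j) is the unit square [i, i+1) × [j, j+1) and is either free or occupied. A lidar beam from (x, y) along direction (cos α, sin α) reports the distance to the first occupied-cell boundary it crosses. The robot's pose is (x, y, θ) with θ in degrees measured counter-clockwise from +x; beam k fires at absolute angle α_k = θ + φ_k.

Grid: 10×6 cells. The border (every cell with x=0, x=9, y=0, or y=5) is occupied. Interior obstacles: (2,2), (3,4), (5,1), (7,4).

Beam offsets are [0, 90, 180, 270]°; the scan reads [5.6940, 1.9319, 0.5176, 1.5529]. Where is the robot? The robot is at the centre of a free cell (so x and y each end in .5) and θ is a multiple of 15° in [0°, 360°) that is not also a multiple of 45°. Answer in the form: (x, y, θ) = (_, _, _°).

Candidates: 28 free-cell centres × 16 headings = 448 poses. Raycast each; keep the one whose scan matches to 4 dp.
  (5.5, 3.5, 300°): beam 1 = 2.8868 ≠ 5.6940 ✗
  (5.5, 4.5, 30°): beam 1 = 1.0000 ≠ 5.6940 ✗
  (7.5, 1.5, 15°): beam 1 = 1.5529 ≠ 5.6940 ✗
  (7.5, 2.5, 75°): beam 1 = 1.5529 ≠ 5.6940 ✗
  …
  (8.5, 3.5, 195°): r_1=5.6940, r_2=1.9319, r_3=0.5176, r_4=1.5529 — all match ✓
Only this pose fits every beam.

(x, y, θ) = (8.5, 3.5, 195°)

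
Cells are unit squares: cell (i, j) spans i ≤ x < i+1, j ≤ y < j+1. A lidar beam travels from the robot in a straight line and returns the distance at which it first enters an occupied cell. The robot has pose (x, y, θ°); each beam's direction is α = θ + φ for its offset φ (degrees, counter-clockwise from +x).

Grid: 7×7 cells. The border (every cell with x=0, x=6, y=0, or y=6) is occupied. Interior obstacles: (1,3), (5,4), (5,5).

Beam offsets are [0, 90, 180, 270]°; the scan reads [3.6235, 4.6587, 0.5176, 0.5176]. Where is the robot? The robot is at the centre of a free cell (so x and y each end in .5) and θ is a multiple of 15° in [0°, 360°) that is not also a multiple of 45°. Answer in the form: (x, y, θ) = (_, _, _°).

(x, y, θ) = (4.5, 5.5, 195°)

Candidates: 22 free-cell centres × 16 headings = 352 poses. Raycast each; keep the one whose scan matches to 4 dp.
  (5.5, 2.5, 60°): beam 1 = 1.0000 ≠ 3.6235 ✗
  (4.5, 4.5, 75°): beam 1 = 1.5529 ≠ 3.6235 ✗
  (4.5, 5.5, 285°): beam 1 = 4.6587 ≠ 3.6235 ✗
  (1.5, 4.5, 195°): beam 1 = 0.5176 ≠ 3.6235 ✗
  (1.5, 1.5, 150°): beam 1 = 0.5774 ≠ 3.6235 ✗
  …
  (4.5, 5.5, 195°): r_1=3.6235, r_2=4.6587, r_3=0.5176, r_4=0.5176 — all match ✓
No second candidate reproduces the full scan.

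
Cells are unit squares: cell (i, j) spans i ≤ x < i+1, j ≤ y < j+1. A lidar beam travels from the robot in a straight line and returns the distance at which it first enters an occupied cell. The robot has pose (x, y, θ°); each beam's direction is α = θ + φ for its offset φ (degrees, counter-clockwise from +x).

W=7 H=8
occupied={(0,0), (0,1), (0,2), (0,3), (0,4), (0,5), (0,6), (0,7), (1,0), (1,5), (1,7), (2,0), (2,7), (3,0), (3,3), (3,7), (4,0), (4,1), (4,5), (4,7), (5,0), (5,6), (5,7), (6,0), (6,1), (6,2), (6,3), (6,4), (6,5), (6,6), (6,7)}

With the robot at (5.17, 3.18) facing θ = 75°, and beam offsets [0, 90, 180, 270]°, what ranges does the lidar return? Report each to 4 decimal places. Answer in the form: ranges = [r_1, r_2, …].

beam 1: φ=0°, α=75°
  cosα=0.2588 sinα=0.9659 | (5,3) | tMaxX 3.2069 tMaxY 0.8489 | tΔX 3.8637 tΔY 1.0353
    t=0.8489 [y] (5,4)
    t=1.8842 [y] (5,5)
    t=2.9195 [y] (5,6) — stop
  → r_1 = 2.9195
beam 2: φ=90°, α=165°
  cosα=-0.9659 sinα=0.2588 | (5,3) | tMaxX 0.1760 tMaxY 3.1682 | tΔX 1.0353 tΔY 3.8637
    t=0.1760 [x] (4,3)
    t=1.2113 [x] (3,3) — stop
  → r_2 = 1.2113
beam 3: φ=180°, α=255°
  cosα=-0.2588 sinα=-0.9659 | (5,3) | tMaxX 0.6568 tMaxY 0.1863 | tΔX 3.8637 tΔY 1.0353
    t=0.1863 [y] (5,2)
    t=0.6568 [x] (4,2)
    t=1.2216 [y] (4,1) — stop
  → r_3 = 1.2216
beam 4: φ=270°, α=345°
  cosα=0.9659 sinα=-0.2588 | (5,3) | tMaxX 0.8593 tMaxY 0.6955 | tΔX 1.0353 tΔY 3.8637
    t=0.6955 [y] (5,2)
    t=0.8593 [x] (6,2) — stop
  → r_4 = 0.8593

ranges = [2.9195, 1.2113, 1.2216, 0.8593]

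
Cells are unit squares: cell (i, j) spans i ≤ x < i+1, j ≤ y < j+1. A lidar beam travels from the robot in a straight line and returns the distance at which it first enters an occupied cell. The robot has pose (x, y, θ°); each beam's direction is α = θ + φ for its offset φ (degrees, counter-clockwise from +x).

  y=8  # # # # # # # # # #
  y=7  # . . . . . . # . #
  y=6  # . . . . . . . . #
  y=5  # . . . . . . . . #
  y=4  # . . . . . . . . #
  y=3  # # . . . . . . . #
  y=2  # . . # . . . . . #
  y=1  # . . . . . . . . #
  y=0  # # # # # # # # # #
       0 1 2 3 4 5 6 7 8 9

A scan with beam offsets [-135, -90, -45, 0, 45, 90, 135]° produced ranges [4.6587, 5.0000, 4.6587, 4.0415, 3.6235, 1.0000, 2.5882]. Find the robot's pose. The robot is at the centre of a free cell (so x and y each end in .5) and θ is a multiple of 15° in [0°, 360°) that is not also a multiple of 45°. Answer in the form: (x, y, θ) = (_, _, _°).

The pose lattice has 53·16 = 848 candidates. Test each by forward raycasting.
  (1.5, 6.5, 15°): beam 1 = 1.0000 ≠ 4.6587 ✗
  (8.5, 1.5, 210°): beam 1 = 1.9319 ≠ 4.6587 ✗
  (5.5, 6.5, 285°): beam 1 = 3.0000 ≠ 4.6587 ✗
  …
  (4.5, 3.5, 150°): r_1=4.6587, r_2=5.0000, r_3=4.6587, r_4=4.0415, r_5=3.6235, r_6=1.0000, r_7=2.5882 — all match ✓
Unique over the lattice → pose = (4.5, 3.5, 150°).

(x, y, θ) = (4.5, 3.5, 150°)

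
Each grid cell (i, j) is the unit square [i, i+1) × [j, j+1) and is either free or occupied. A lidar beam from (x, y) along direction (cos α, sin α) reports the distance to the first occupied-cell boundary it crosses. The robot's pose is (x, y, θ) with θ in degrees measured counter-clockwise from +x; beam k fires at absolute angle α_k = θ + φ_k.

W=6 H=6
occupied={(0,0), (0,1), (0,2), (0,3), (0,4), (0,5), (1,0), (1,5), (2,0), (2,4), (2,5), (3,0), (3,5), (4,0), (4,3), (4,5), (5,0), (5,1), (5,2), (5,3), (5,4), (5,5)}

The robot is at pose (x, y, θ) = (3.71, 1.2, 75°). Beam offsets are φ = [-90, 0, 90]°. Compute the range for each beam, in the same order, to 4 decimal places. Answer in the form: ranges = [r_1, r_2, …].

ranges = [0.7727, 1.8635, 2.8056]

beam 1: φ=-90°, α=345°
  d=(0.9659,-0.2588)  start (3,1)  tX=0.3002 tY=0.7727  stride 1/|dx|=1.0353 1/|dy|=3.8637
    cross x-line → (4,1), t=0.3002
    cross y-line → (4,0), t=0.7727 (wall)
  → r_1 = 0.7727
beam 2: φ=0°, α=75°
  d=(0.2588,0.9659)  start (3,1)  tX=1.1205 tY=0.8282  stride 1/|dx|=3.8637 1/|dy|=1.0353
    cross y-line → (3,2), t=0.8282
    cross x-line → (4,2), t=1.1205
    cross y-line → (4,3), t=1.8635 (wall)
  → r_2 = 1.8635
beam 3: φ=90°, α=165°
  d=(-0.9659,0.2588)  start (3,1)  tX=0.7350 tY=3.0910  stride 1/|dx|=1.0353 1/|dy|=3.8637
    cross x-line → (2,1), t=0.7350
    cross x-line → (1,1), t=1.7703
    cross x-line → (0,1), t=2.8056 (wall)
  → r_3 = 2.8056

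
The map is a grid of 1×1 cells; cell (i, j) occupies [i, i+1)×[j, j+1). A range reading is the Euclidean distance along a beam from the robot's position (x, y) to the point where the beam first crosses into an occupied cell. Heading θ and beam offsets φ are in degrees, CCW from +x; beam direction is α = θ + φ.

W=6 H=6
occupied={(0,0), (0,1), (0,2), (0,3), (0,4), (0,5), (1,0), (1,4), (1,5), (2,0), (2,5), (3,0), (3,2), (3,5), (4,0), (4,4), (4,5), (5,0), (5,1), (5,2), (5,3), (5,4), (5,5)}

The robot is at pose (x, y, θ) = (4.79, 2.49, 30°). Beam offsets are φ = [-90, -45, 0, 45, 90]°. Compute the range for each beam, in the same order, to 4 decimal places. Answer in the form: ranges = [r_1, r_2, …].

ranges = [0.4200, 0.2174, 0.2425, 0.8114, 2.8983]

beam 1: φ=-90°, α=300°
  cosα=0.5000 sinα=-0.8660 | (4,2) | tMaxX 0.4200 tMaxY 0.5658 | tΔX 2.0000 tΔY 1.1547
    t=0.4200 [x] (5,2) — stop
  → r_1 = 0.4200
beam 2: φ=-45°, α=345°
  cosα=0.9659 sinα=-0.2588 | (4,2) | tMaxX 0.2174 tMaxY 1.8932 | tΔX 1.0353 tΔY 3.8637
    t=0.2174 [x] (5,2) — stop
  → r_2 = 0.2174
beam 3: φ=0°, α=30°
  cosα=0.8660 sinα=0.5000 | (4,2) | tMaxX 0.2425 tMaxY 1.0200 | tΔX 1.1547 tΔY 2.0000
    t=0.2425 [x] (5,2) — stop
  → r_3 = 0.2425
beam 4: φ=45°, α=75°
  cosα=0.2588 sinα=0.9659 | (4,2) | tMaxX 0.8114 tMaxY 0.5280 | tΔX 3.8637 tΔY 1.0353
    t=0.5280 [y] (4,3)
    t=0.8114 [x] (5,3) — stop
  → r_4 = 0.8114
beam 5: φ=90°, α=120°
  cosα=-0.5000 sinα=0.8660 | (4,2) | tMaxX 1.5800 tMaxY 0.5889 | tΔX 2.0000 tΔY 1.1547
    t=0.5889 [y] (4,3)
    t=1.5800 [x] (3,3)
    t=1.7436 [y] (3,4)
    t=2.8983 [y] (3,5) — stop
  → r_5 = 2.8983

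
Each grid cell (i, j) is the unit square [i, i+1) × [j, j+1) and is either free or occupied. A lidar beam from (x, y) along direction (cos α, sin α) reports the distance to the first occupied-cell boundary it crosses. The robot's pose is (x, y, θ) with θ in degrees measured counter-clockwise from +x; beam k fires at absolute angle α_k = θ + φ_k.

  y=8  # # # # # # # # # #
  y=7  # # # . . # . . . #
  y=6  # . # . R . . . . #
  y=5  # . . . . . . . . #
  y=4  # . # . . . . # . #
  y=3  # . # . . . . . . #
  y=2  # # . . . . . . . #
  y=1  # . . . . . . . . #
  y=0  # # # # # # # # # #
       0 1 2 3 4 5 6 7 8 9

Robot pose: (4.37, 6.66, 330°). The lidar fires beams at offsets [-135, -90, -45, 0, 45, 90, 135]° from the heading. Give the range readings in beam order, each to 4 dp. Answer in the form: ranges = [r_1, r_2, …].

beam 1: φ=-135°, α=195°
  direction (-0.9659, -0.2588); cell (4,6); t to first gridline: x 0.3831, y 2.5500 (then +1.0353 / +3.8637)
    (3,6) via x @ 0.3831
    (2,6) via x @ 1.4183  # hit
  → r_1 = 1.4183
beam 2: φ=-90°, α=240°
  direction (-0.5000, -0.8660); cell (4,6); t to first gridline: x 0.7400, y 0.7621 (then +2.0000 / +1.1547)
    (3,6) via x @ 0.7400
    (3,5) via y @ 0.7621
    (3,4) via y @ 1.9168
    (2,4) via x @ 2.7400  # hit
  → r_2 = 2.7400
beam 3: φ=-45°, α=285°
  direction (0.2588, -0.9659); cell (4,6); t to first gridline: x 2.4341, y 0.6833 (then +3.8637 / +1.0353)
    (4,5) via y @ 0.6833
    (4,4) via y @ 1.7186
    (5,4) via x @ 2.4341
    (5,3) via y @ 2.7538
    (5,2) via y @ 3.7891
    (5,1) via y @ 4.8244
    (5,0) via y @ 5.8597  # hit
  → r_3 = 5.8597
beam 4: φ=0°, α=330°
  direction (0.8660, -0.5000); cell (4,6); t to first gridline: x 0.7275, y 1.3200 (then +1.1547 / +2.0000)
    (5,6) via x @ 0.7275
    (5,5) via y @ 1.3200
    (6,5) via x @ 1.8822
    (7,5) via x @ 3.0369
    (7,4) via y @ 3.3200  # hit
  → r_4 = 3.3200
beam 5: φ=45°, α=15°
  direction (0.9659, 0.2588); cell (4,6); t to first gridline: x 0.6522, y 1.3137 (then +1.0353 / +3.8637)
    (5,6) via x @ 0.6522
    (5,7) via y @ 1.3137  # hit
  → r_5 = 1.3137
beam 6: φ=90°, α=60°
  direction (0.5000, 0.8660); cell (4,6); t to first gridline: x 1.2600, y 0.3926 (then +2.0000 / +1.1547)
    (4,7) via y @ 0.3926
    (5,7) via x @ 1.2600  # hit
  → r_6 = 1.2600
beam 7: φ=135°, α=105°
  direction (-0.2588, 0.9659); cell (4,6); t to first gridline: x 1.4296, y 0.3520 (then +3.8637 / +1.0353)
    (4,7) via y @ 0.3520
    (4,8) via y @ 1.3873  # hit
  → r_7 = 1.3873

ranges = [1.4183, 2.7400, 5.8597, 3.3200, 1.3137, 1.2600, 1.3873]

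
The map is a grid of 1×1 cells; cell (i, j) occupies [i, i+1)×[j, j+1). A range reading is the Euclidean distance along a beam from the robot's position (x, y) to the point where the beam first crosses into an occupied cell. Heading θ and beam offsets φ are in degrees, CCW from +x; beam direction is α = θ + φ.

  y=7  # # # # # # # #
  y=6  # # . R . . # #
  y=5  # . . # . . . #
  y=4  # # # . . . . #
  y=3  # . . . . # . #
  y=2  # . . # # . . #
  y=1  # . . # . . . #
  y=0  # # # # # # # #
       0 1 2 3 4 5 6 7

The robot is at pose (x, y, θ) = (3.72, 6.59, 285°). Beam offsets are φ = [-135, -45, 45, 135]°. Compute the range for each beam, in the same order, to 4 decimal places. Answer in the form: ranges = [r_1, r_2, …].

ranges = [0.8200, 0.6813, 3.7874, 0.4734]

beam 1: φ=-135°, α=150°
  cosα=-0.8660 sinα=0.5000 | (3,6) | tMaxX 0.8314 tMaxY 0.8200 | tΔX 1.1547 tΔY 2.0000
    t=0.8200 [y] (3,7) — stop
  → r_1 = 0.8200
beam 2: φ=-45°, α=240°
  cosα=-0.5000 sinα=-0.8660 | (3,6) | tMaxX 1.4400 tMaxY 0.6813 | tΔX 2.0000 tΔY 1.1547
    t=0.6813 [y] (3,5) — stop
  → r_2 = 0.6813
beam 3: φ=45°, α=330°
  cosα=0.8660 sinα=-0.5000 | (3,6) | tMaxX 0.3233 tMaxY 1.1800 | tΔX 1.1547 tΔY 2.0000
    t=0.3233 [x] (4,6)
    t=1.1800 [y] (4,5)
    t=1.4780 [x] (5,5)
    t=2.6327 [x] (6,5)
    t=3.1800 [y] (6,4)
    t=3.7874 [x] (7,4) — stop
  → r_3 = 3.7874
beam 4: φ=135°, α=60°
  cosα=0.5000 sinα=0.8660 | (3,6) | tMaxX 0.5600 tMaxY 0.4734 | tΔX 2.0000 tΔY 1.1547
    t=0.4734 [y] (3,7) — stop
  → r_4 = 0.4734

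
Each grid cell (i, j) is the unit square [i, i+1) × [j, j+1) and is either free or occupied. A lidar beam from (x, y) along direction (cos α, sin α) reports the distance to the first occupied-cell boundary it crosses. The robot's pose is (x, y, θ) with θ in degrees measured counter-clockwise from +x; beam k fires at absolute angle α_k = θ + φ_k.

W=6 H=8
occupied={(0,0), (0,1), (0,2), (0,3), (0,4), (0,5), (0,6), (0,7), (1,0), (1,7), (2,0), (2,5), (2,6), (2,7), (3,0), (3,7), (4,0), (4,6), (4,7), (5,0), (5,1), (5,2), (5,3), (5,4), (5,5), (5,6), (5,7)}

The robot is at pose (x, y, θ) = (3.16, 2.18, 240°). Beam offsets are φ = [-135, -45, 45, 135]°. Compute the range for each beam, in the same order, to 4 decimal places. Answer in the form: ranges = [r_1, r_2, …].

ranges = [2.9195, 2.2362, 1.2216, 1.9049]

beam 1: φ=-135°, α=105°
  direction (-0.2588, 0.9659); cell (3,2); t to first gridline: x 0.6182, y 0.8489 (then +3.8637 / +1.0353)
    (2,2) via x @ 0.6182
    (2,3) via y @ 0.8489
    (2,4) via y @ 1.8842
    (2,5) via y @ 2.9195  # hit
  → r_1 = 2.9195
beam 2: φ=-45°, α=195°
  direction (-0.9659, -0.2588); cell (3,2); t to first gridline: x 0.1656, y 0.6955 (then +1.0353 / +3.8637)
    (2,2) via x @ 0.1656
    (2,1) via y @ 0.6955
    (1,1) via x @ 1.2009
    (0,1) via x @ 2.2362  # hit
  → r_2 = 2.2362
beam 3: φ=45°, α=285°
  direction (0.2588, -0.9659); cell (3,2); t to first gridline: x 3.2455, y 0.1863 (then +3.8637 / +1.0353)
    (3,1) via y @ 0.1863
    (3,0) via y @ 1.2216  # hit
  → r_3 = 1.2216
beam 4: φ=135°, α=15°
  direction (0.9659, 0.2588); cell (3,2); t to first gridline: x 0.8696, y 3.1682 (then +1.0353 / +3.8637)
    (4,2) via x @ 0.8696
    (5,2) via x @ 1.9049  # hit
  → r_4 = 1.9049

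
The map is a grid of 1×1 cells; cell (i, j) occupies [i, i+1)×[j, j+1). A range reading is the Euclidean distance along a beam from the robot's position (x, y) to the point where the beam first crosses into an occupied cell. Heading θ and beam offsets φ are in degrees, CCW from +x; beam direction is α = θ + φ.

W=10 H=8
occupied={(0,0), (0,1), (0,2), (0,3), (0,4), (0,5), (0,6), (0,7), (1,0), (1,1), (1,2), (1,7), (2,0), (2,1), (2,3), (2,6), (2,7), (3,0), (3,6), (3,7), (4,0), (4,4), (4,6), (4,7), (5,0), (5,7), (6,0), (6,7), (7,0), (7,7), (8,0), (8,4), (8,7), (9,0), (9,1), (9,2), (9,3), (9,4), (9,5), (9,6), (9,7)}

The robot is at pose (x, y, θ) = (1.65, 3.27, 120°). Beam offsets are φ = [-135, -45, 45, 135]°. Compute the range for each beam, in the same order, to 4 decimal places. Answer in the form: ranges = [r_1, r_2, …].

beam 1: φ=-135°, α=345°
  d=(0.9659,-0.2588)  start (1,3)  tX=0.3623 tY=1.0432  stride 1/|dx|=1.0353 1/|dy|=3.8637
    cross x-line → (2,3), t=0.3623 (wall)
  → r_1 = 0.3623
beam 2: φ=-45°, α=75°
  d=(0.2588,0.9659)  start (1,3)  tX=1.3523 tY=0.7558  stride 1/|dx|=3.8637 1/|dy|=1.0353
    cross y-line → (1,4), t=0.7558
    cross x-line → (2,4), t=1.3523
    cross y-line → (2,5), t=1.7910
    cross y-line → (2,6), t=2.8263 (wall)
  → r_2 = 2.8263
beam 3: φ=45°, α=165°
  d=(-0.9659,0.2588)  start (1,3)  tX=0.6729 tY=2.8205  stride 1/|dx|=1.0353 1/|dy|=3.8637
    cross x-line → (0,3), t=0.6729 (wall)
  → r_3 = 0.6729
beam 4: φ=135°, α=255°
  d=(-0.2588,-0.9659)  start (1,3)  tX=2.5114 tY=0.2795  stride 1/|dx|=3.8637 1/|dy|=1.0353
    cross y-line → (1,2), t=0.2795 (wall)
  → r_4 = 0.2795

ranges = [0.3623, 2.8263, 0.6729, 0.2795]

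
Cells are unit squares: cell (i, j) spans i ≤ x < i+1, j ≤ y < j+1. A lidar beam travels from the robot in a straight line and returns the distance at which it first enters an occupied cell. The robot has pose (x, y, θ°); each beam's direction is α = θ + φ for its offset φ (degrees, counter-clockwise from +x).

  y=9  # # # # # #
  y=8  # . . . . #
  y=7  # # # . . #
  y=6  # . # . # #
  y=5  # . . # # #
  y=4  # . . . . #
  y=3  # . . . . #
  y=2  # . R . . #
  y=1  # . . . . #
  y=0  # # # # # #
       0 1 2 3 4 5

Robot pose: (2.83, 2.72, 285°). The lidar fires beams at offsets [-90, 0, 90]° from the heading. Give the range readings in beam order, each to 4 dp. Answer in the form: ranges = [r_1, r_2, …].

ranges = [1.8946, 1.7807, 2.2465]

beam 1: φ=-90°, α=195°
  dir = (cos 195°, sin 195°) = (-0.9659, -0.2588); from cell (2,2)
  next x-line at t=0.8593, next y-line at t=2.7819; Δt_x=1.0353, Δt_y=3.8637
    x: enter (1,2) at t=0.8593
    x: enter (0,2) at t=1.8946 ← occupied
  → r_1 = 1.8946
beam 2: φ=0°, α=285°
  dir = (cos 285°, sin 285°) = (0.2588, -0.9659); from cell (2,2)
  next x-line at t=0.6568, next y-line at t=0.7454; Δt_x=3.8637, Δt_y=1.0353
    x: enter (3,2) at t=0.6568
    y: enter (3,1) at t=0.7454
    y: enter (3,0) at t=1.7807 ← occupied
  → r_2 = 1.7807
beam 3: φ=90°, α=15°
  dir = (cos 15°, sin 15°) = (0.9659, 0.2588); from cell (2,2)
  next x-line at t=0.1760, next y-line at t=1.0818; Δt_x=1.0353, Δt_y=3.8637
    x: enter (3,2) at t=0.1760
    y: enter (3,3) at t=1.0818
    x: enter (4,3) at t=1.2113
    x: enter (5,3) at t=2.2465 ← occupied
  → r_3 = 2.2465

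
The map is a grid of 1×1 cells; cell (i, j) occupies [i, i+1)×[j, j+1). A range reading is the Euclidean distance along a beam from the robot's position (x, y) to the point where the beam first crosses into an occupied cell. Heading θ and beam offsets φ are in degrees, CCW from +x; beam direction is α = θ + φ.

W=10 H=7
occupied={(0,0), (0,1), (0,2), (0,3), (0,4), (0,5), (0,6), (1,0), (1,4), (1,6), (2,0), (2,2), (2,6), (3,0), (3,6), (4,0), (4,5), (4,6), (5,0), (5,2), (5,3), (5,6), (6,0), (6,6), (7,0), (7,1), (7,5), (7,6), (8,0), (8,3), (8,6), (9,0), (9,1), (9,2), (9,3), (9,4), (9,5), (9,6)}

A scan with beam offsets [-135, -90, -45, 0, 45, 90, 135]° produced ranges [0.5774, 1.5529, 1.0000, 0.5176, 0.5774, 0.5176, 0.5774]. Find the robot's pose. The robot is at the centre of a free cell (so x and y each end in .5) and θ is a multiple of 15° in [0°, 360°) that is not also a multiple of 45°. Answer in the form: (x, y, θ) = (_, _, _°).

Enumerate (i+0.5, j+0.5, θ) over the 32 free cells and 16 admissible headings. For each, cast all 7 beams and compare to the given ranges.
  (8.5, 1.5, 120°): beam 1 = 0.5176 ≠ 0.5774 ✗
  (3.5, 1.5, 345°): beam 1 = 1.0000 ≠ 0.5774 ✗
  (8.5, 4.5, 75°): beam 2 = 0.5176 ≠ 1.5529 ✗
  (8.5, 1.5, 330°): beam 1 = 0.5176 ≠ 0.5774 ✗
  …
  (8.5, 5.5, 345°): r_1=0.5774, r_2=1.5529, r_3=1.0000, r_4=0.5176, r_5=0.5774, r_6=0.5176, r_7=0.5774 — all match ✓
Only this pose fits every beam.

(x, y, θ) = (8.5, 5.5, 345°)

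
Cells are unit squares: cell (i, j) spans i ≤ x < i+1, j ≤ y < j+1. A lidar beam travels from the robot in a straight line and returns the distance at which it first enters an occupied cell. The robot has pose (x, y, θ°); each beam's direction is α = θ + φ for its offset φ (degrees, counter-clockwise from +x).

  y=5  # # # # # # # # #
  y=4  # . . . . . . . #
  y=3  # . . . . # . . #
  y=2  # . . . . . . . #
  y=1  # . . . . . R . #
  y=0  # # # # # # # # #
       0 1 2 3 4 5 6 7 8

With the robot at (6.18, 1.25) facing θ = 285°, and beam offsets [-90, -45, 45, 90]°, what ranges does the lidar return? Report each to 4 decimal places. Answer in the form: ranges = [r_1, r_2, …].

ranges = [0.9659, 0.2887, 0.5000, 1.8842]

beam 1: φ=-90°, α=195°
  direction (-0.9659, -0.2588); cell (6,1); t to first gridline: x 0.1863, y 0.9659 (then +1.0353 / +3.8637)
    (5,1) via x @ 0.1863
    (5,0) via y @ 0.9659  # hit
  → r_1 = 0.9659
beam 2: φ=-45°, α=240°
  direction (-0.5000, -0.8660); cell (6,1); t to first gridline: x 0.3600, y 0.2887 (then +2.0000 / +1.1547)
    (6,0) via y @ 0.2887  # hit
  → r_2 = 0.2887
beam 3: φ=45°, α=330°
  direction (0.8660, -0.5000); cell (6,1); t to first gridline: x 0.9469, y 0.5000 (then +1.1547 / +2.0000)
    (6,0) via y @ 0.5000  # hit
  → r_3 = 0.5000
beam 4: φ=90°, α=15°
  direction (0.9659, 0.2588); cell (6,1); t to first gridline: x 0.8489, y 2.8978 (then +1.0353 / +3.8637)
    (7,1) via x @ 0.8489
    (8,1) via x @ 1.8842  # hit
  → r_4 = 1.8842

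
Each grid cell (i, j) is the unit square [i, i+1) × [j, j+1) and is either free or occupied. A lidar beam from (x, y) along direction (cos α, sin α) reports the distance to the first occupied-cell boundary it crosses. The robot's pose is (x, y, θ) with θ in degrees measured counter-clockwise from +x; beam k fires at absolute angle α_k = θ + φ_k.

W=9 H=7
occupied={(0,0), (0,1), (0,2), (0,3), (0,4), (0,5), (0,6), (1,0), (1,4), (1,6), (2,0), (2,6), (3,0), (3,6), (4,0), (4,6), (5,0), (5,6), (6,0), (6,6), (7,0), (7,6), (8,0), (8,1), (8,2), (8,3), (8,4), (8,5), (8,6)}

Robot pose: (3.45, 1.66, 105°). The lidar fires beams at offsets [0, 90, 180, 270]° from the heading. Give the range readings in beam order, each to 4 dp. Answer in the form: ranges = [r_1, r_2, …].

beam 1: φ=0°, α=105°
  d=(-0.2588,0.9659)  start (3,1)  tX=1.7387 tY=0.3520  stride 1/|dx|=3.8637 1/|dy|=1.0353
    cross y-line → (3,2), t=0.3520
    cross y-line → (3,3), t=1.3873
    cross x-line → (2,3), t=1.7387
    cross y-line → (2,4), t=2.4225
    cross y-line → (2,5), t=3.4578
    cross y-line → (2,6), t=4.4931 (wall)
  → r_1 = 4.4931
beam 2: φ=90°, α=195°
  d=(-0.9659,-0.2588)  start (3,1)  tX=0.4659 tY=2.5500  stride 1/|dx|=1.0353 1/|dy|=3.8637
    cross x-line → (2,1), t=0.4659
    cross x-line → (1,1), t=1.5012
    cross x-line → (0,1), t=2.5364 (wall)
  → r_2 = 2.5364
beam 3: φ=180°, α=285°
  d=(0.2588,-0.9659)  start (3,1)  tX=2.1250 tY=0.6833  stride 1/|dx|=3.8637 1/|dy|=1.0353
    cross y-line → (3,0), t=0.6833 (wall)
  → r_3 = 0.6833
beam 4: φ=270°, α=15°
  d=(0.9659,0.2588)  start (3,1)  tX=0.5694 tY=1.3137  stride 1/|dx|=1.0353 1/|dy|=3.8637
    cross x-line → (4,1), t=0.5694
    cross y-line → (4,2), t=1.3137
    cross x-line → (5,2), t=1.6047
    cross x-line → (6,2), t=2.6400
    cross x-line → (7,2), t=3.6752
    cross x-line → (8,2), t=4.7105 (wall)
  → r_4 = 4.7105

ranges = [4.4931, 2.5364, 0.6833, 4.7105]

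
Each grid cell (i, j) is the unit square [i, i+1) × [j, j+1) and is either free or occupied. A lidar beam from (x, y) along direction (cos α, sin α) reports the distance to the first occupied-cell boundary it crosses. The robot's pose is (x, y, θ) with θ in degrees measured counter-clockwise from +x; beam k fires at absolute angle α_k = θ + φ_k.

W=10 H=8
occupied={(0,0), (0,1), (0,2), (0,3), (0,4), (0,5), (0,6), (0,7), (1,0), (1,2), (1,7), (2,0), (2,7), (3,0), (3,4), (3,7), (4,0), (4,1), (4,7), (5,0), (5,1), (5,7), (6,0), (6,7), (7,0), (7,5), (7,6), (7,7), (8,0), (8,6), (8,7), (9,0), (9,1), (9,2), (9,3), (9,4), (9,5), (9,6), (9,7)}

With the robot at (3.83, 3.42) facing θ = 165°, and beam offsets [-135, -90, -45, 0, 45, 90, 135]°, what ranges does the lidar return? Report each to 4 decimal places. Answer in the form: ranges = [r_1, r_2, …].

beam 1: φ=-135°, α=30°
  cosα=0.8660 sinα=0.5000 | (3,3) | tMaxX 0.1963 tMaxY 1.1600 | tΔX 1.1547 tΔY 2.0000
    t=0.1963 [x] (4,3)
    t=1.1600 [y] (4,4)
    t=1.3510 [x] (5,4)
    t=2.5057 [x] (6,4)
    t=3.1600 [y] (6,5)
    t=3.6604 [x] (7,5) — stop
  → r_1 = 3.6604
beam 2: φ=-90°, α=75°
  cosα=0.2588 sinα=0.9659 | (3,3) | tMaxX 0.6568 tMaxY 0.6005 | tΔX 3.8637 tΔY 1.0353
    t=0.6005 [y] (3,4) — stop
  → r_2 = 0.6005
beam 3: φ=-45°, α=120°
  cosα=-0.5000 sinα=0.8660 | (3,3) | tMaxX 1.6600 tMaxY 0.6697 | tΔX 2.0000 tΔY 1.1547
    t=0.6697 [y] (3,4) — stop
  → r_3 = 0.6697
beam 4: φ=0°, α=165°
  cosα=-0.9659 sinα=0.2588 | (3,3) | tMaxX 0.8593 tMaxY 2.2409 | tΔX 1.0353 tΔY 3.8637
    t=0.8593 [x] (2,3)
    t=1.8946 [x] (1,3)
    t=2.2409 [y] (1,4)
    t=2.9298 [x] (0,4) — stop
  → r_4 = 2.9298
beam 5: φ=45°, α=210°
  cosα=-0.8660 sinα=-0.5000 | (3,3) | tMaxX 0.9584 tMaxY 0.8400 | tΔX 1.1547 tΔY 2.0000
    t=0.8400 [y] (3,2)
    t=0.9584 [x] (2,2)
    t=2.1131 [x] (1,2) — stop
  → r_5 = 2.1131
beam 6: φ=90°, α=255°
  cosα=-0.2588 sinα=-0.9659 | (3,3) | tMaxX 3.2069 tMaxY 0.4348 | tΔX 3.8637 tΔY 1.0353
    t=0.4348 [y] (3,2)
    t=1.4701 [y] (3,1)
    t=2.5054 [y] (3,0) — stop
  → r_6 = 2.5054
beam 7: φ=135°, α=300°
  cosα=0.5000 sinα=-0.8660 | (3,3) | tMaxX 0.3400 tMaxY 0.4850 | tΔX 2.0000 tΔY 1.1547
    t=0.3400 [x] (4,3)
    t=0.4850 [y] (4,2)
    t=1.6397 [y] (4,1) — stop
  → r_7 = 1.6397

ranges = [3.6604, 0.6005, 0.6697, 2.9298, 2.1131, 2.5054, 1.6397]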